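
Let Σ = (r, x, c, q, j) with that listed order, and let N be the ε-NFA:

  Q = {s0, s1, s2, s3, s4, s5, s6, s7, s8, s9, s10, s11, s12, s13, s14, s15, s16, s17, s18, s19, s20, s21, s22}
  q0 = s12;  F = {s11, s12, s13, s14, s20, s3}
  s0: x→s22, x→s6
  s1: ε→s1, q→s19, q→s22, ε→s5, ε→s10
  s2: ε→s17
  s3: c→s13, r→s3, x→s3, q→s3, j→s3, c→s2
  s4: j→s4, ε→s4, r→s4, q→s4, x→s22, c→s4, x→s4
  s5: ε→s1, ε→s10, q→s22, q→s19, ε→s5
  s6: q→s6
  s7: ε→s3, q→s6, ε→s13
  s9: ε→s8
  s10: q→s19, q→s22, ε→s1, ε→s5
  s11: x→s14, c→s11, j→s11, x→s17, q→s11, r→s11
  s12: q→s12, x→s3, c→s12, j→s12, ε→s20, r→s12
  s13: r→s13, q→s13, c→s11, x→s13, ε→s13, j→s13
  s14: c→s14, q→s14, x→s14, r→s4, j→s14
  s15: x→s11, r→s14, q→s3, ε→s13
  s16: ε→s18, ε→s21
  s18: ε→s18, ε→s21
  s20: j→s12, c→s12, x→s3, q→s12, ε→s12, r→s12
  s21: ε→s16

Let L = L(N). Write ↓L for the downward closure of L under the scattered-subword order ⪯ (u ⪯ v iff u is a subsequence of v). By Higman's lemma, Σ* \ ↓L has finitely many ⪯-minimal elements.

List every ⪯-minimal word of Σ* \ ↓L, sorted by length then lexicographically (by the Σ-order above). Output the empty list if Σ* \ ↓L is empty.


Antichain: [xccxr].

|Q|=23, |F|=6, |δ|=73 (22 ε).
min D↑ (6 st, q0=0, F={5}): 0:r→0,x→1,c→0,q→0,j→0 1:r→1,x→1,c→2,q→1,j→1 2:r→2,x→2,c→3,q→2,j→2 3:r→3,x→4,c→3,q→3,j→3 4:r→5,x→4,c→4,q→4,j→4 5:r→5,x→5,c→5,q→5,j→5.
'xccxr': run [10, 8, 7, 5, 4, 2] end={s22,s4} ∉↓L; 5/5 single-dels accept.
1 minimals (antichain).


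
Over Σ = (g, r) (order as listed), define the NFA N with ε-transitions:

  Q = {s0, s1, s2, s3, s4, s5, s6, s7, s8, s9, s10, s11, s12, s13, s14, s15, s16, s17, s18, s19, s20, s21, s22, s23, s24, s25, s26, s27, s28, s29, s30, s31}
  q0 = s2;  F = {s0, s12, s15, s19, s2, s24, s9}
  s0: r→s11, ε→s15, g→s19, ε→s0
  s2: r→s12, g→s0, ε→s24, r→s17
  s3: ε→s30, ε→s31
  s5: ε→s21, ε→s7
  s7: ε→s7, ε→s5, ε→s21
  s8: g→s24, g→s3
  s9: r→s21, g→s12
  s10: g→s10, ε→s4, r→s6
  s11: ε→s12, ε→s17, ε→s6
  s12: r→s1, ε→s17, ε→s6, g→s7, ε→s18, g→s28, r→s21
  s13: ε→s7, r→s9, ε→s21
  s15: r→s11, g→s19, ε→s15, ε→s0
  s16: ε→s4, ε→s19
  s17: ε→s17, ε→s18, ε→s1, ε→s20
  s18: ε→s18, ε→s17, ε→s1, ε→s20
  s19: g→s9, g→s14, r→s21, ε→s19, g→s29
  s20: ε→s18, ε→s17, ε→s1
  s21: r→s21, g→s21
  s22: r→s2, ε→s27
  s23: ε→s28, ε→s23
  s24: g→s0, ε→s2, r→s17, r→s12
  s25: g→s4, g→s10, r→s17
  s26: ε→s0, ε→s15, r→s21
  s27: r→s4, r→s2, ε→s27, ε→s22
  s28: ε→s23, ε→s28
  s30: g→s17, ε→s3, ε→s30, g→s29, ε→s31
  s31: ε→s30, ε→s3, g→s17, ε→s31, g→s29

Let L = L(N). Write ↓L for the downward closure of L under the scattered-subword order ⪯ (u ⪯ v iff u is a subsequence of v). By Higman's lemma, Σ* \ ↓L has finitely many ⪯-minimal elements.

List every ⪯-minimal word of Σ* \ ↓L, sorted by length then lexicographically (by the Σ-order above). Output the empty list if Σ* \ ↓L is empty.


|Q|=32, |F|=7, |δ|=89 (51 ε).
min D↑ (6 st, q0=0, F={4}): 0:g→1,r→2 1:g→3,r→2 2:g→4,r→4 3:g→5,r→4 4:g→4,r→4 5:g→2,r→4 [Hopcroft].
'rg': run [20, 12, 5] end={s21,s23,s28,s5,s7} ∉↓L; 2/2 deletions ∈↓L.
'rr': run [20, 12, 2] end={s1,s21} — reject; 2/2 single-dels accept.
'ggr': |S_i|=[20, 18, 15, 2] end={s1,s21} ∉↓L; 3/3 del acc.
'ggggg': N↓-sim [20, 18, 15, 14, 11, 5] end={s21,s23,s28,s5,s7} rej; 5/5 single-dels accept.
4 words, ⪯-incomp.

A = [rg, rr, ggr, ggggg].


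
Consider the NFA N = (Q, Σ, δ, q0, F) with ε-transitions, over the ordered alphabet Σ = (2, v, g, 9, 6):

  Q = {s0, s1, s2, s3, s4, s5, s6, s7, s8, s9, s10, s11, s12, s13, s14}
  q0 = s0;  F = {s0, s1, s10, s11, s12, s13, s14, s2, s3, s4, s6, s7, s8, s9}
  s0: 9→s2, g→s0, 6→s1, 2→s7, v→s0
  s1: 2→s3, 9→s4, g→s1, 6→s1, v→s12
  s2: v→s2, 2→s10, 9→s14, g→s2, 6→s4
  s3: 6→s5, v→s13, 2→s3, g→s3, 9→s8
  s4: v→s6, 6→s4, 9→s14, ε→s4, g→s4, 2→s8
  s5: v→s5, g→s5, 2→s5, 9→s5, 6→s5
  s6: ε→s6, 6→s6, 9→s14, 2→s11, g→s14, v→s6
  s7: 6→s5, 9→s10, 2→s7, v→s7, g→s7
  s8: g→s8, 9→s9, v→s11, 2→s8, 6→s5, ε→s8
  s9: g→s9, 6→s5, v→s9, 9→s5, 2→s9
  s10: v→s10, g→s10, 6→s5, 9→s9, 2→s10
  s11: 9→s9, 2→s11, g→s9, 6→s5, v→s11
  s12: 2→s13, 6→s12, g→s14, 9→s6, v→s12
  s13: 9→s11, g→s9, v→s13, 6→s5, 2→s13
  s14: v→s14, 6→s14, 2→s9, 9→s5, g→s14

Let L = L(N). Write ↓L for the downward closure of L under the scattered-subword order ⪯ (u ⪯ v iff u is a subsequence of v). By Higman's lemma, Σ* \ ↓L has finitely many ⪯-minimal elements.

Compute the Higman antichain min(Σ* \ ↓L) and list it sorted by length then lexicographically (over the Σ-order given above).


min(Σ*\↓L) = [26, 999, 6vg9].

|Q|=15, |F|=14, |δ|=78 (3 ε).
min D↑ (15 st, q0=0, F={5}): 0:2→1,v→0,g→0,9→2,6→3 1:2→1,v→1,g→1,9→4,6→5 2:2→4,v→2,g→2,9→6,6→7 3:2→8,v→9,g→3,9→7,6→3 4:2→4,v→4,g→4,9→10,6→5 5:2→5,v→5,g→5,9→5,6→5 6:2→10,v→6,g→6,9→5,6→6 7:2→11,v→12,g→7,9→6,6→7 8:2→8,v→13,g→8,9→11,6→5 9:2→13,v→9,g→6,9→12,6→9 10:2→10,v→10,g→10,9→5,6→5 11:2→11,v→14,g→11,9→10,6→5 12:2→14,v→12,g→6,9→6,6→12 13:2→13,v→13,g→10,9→14,6→5 14:2→14,v→14,g→10,9→10,6→5 [Hopcroft].
'26': |S_i|=[15, 8, 1] end={s5} ∉↓L; 2/2 del acc.
'999': N↓-sim [15, 9, 3, 1] end={s5} rej; 3/3 deletions ∈↓L.
'6vg9': N↓-sim [15, 11, 7, 3, 1] end={s5} rej; 4/4 del acc.
3 minimals (antichain).


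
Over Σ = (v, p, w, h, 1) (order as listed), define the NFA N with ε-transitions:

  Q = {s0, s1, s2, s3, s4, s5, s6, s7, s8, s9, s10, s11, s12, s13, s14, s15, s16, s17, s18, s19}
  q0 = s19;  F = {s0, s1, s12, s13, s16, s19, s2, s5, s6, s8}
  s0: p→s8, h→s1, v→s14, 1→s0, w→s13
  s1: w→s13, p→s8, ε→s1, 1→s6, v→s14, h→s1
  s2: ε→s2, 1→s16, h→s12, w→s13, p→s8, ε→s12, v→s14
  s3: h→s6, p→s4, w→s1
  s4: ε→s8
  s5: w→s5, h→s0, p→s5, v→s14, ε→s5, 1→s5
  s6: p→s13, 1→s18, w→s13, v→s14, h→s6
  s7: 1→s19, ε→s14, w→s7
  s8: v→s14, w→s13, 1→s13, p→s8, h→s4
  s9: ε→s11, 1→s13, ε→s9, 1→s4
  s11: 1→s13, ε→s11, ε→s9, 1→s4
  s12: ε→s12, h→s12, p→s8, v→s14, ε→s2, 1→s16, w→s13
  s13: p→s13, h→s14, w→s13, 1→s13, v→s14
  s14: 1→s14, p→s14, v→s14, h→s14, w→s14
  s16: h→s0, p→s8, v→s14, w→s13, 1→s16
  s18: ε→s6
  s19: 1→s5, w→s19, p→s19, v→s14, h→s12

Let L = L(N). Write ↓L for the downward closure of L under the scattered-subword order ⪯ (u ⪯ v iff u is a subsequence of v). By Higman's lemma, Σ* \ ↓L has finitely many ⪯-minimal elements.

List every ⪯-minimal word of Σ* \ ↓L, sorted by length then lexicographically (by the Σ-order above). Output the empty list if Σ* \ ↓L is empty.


|Q|=20, |F|=10, |δ|=77 (13 ε).
min D↑ (10 st, q0=0, F={1}): 0:v→1,p→0,w→0,h→2,1→3 1:v→1,p→1,w→1,h→1,1→1 2:v→1,p→4,w→5,h→2,1→6 3:v→1,p→3,w→3,h→7,1→3 4:v→1,p→4,w→5,h→4,1→5 5:v→1,p→5,w→5,h→1,1→5 6:v→1,p→4,w→5,h→7,1→6 7:v→1,p→4,w→5,h→8,1→7 8:v→1,p→4,w→5,h→8,1→9 9:v→1,p→5,w→5,h→9,1→9.
'v': run [13, 1] end={s14} rej; 1/1 deletions ∈↓L.
'hwh': |S_i|=[13, 11, 2, 1] end={s14} — reject; 3/3 deletions ∈↓L.
'hp1h': |S_i|=[13, 11, 4, 2, 1] end={s14} ∉↓L; 4/4 single-dels accept.
'1hh1ph': run [13, 10, 8, 7, 4, 2, 1] end={s14} ∉↓L; 6/6 deletions ∈↓L.
4 obstructions.

min(Σ*\↓L) = [v, hwh, hp1h, 1hh1ph].


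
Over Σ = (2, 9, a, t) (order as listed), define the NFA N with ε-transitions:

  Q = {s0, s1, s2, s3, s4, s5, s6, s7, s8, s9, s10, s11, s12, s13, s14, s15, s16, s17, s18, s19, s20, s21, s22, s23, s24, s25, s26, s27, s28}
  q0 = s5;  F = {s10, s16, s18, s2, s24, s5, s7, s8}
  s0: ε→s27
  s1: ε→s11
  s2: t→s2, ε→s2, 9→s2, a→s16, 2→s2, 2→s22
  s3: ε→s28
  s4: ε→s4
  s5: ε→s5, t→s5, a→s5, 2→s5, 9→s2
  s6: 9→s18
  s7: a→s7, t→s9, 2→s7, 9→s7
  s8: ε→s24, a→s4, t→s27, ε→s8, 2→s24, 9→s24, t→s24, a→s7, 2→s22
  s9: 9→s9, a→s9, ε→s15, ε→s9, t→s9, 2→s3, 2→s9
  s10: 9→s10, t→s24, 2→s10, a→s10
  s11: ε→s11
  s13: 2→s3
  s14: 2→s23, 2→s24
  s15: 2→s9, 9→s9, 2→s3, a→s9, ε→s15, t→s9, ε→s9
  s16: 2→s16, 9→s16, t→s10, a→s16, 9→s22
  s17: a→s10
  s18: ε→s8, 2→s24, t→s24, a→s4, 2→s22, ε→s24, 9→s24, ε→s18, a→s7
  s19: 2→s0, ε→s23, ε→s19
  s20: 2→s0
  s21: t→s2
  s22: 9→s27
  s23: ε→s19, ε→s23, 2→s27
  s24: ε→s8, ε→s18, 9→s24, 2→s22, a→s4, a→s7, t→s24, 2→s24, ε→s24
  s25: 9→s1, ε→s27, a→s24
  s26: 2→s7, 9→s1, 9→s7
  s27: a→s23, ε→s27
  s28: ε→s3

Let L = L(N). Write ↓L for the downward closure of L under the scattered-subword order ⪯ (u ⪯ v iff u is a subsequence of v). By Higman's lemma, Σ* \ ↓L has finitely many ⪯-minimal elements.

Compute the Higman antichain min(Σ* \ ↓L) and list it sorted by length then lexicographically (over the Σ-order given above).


|Q|=29, |F|=8, |δ|=93 (26 ε).
min D↑ (7 st, q0=0, F={6}): 0:2→0,9→1,a→0,t→0 1:2→1,9→1,a→2,t→1 2:2→2,9→2,a→2,t→3 3:2→3,9→3,a→3,t→4 4:2→4,9→4,a→5,t→4 5:2→5,9→5,a→5,t→6 6:2→6,9→6,a→6,t→6 (ε-aug+det+¬).
'9attat': |S_i|=[18, 17, 16, 15, 14, 10, 4] end={s15,s28,s3,s9} ∉↓L; 6/6 del acc.
1 minimals (antichain).

min(Σ*\↓L) = [9attat].


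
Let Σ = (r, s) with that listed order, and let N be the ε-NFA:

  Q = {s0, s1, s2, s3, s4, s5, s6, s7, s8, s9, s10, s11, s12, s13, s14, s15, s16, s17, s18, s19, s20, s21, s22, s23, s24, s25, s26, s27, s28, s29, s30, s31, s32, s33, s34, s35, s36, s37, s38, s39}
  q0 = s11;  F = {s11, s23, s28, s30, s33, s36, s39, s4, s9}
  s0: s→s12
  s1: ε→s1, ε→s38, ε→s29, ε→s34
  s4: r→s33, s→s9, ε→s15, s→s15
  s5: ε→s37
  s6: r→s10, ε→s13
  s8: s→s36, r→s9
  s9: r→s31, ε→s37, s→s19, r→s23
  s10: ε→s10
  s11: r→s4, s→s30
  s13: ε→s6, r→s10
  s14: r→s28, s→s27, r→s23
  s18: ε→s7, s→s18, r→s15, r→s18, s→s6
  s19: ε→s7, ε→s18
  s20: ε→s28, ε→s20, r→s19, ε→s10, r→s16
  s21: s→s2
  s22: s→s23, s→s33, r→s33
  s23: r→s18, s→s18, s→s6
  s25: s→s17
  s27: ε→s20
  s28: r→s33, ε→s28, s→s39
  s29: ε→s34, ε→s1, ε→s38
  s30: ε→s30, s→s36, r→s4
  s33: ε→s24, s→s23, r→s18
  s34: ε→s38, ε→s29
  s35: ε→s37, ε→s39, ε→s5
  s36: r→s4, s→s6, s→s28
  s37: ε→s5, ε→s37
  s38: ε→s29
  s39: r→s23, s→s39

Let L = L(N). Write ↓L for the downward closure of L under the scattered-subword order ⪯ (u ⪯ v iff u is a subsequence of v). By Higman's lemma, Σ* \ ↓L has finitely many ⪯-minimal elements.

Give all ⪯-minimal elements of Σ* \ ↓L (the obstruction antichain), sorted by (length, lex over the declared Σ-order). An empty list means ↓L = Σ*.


Antichain: [rrr, rss, sssrr, ssssrs].

|Q|=40, |F|=9, |δ|=72 (31 ε).
min D↑ (10 st, q0=0, F={6}): 0:r→1,s→2 1:r→3,s→4 2:r→1,s→5 3:r→6,s→7 4:r→7,s→6 5:r→1,s→8 6:r→6,s→6 7:r→6,s→6 8:r→3,s→9 9:r→7,s→9 (ε-aug+det+¬).
'rrr': N↓-sim [20, 15, 10, 6] end={s10,s13,s15,s18,s6,s7} — reject; 3/3 deletions ∈↓L.
'rss': |S_i|=[20, 15, 12, 7] end={s10,s13,s15,s18,s19,s6,s7} ∉↓L; 3/3 single-dels accept.
'sssrr': run [20, 19, 18, 16, 10, 6] end={s10,s13,s15,s18,s6,s7} ∉↓L; 5/5 del acc.
'ssssrs': |S_i|=[20, 19, 18, 16, 9, 7, 6] end={s10,s13,s15,s18,s6,s7} rej; 6/6 del acc.
4 minimals (antichain).


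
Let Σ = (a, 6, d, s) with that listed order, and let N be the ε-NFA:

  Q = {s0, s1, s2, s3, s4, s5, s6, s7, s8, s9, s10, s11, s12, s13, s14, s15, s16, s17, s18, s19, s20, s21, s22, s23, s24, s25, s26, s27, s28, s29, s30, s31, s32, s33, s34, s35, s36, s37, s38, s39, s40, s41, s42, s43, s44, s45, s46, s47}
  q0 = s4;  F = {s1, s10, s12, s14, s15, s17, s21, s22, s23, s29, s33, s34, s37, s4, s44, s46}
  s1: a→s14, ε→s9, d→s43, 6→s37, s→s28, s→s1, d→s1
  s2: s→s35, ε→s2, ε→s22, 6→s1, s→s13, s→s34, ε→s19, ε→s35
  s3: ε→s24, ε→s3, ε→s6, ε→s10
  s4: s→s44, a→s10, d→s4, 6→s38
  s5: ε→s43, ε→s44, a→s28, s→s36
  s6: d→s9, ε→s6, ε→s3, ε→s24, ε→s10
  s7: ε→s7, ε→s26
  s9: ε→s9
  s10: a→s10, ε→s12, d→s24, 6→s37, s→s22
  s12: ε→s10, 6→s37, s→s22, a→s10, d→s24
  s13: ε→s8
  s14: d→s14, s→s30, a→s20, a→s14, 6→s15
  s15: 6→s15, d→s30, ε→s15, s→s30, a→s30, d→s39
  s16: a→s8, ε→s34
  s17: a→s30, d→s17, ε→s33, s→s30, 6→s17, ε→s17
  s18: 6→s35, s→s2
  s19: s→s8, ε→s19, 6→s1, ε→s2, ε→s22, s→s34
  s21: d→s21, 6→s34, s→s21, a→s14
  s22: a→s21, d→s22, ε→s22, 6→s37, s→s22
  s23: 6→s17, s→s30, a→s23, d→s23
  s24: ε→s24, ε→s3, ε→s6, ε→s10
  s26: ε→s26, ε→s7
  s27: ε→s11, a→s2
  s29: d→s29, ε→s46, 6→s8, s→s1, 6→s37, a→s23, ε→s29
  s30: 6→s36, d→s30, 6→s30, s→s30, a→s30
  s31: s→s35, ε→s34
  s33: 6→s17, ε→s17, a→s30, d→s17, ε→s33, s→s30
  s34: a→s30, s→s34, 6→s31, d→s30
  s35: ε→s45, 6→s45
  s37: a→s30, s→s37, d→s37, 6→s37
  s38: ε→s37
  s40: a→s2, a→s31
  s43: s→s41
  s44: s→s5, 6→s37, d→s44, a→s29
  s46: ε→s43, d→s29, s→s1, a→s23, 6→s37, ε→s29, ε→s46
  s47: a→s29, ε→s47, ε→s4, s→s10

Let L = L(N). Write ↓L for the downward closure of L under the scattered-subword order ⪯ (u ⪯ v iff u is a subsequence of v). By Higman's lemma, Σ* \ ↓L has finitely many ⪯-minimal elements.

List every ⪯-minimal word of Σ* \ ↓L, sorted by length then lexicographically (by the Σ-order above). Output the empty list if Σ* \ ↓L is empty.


|Q|=48, |F|=16, |δ|=143 (48 ε).
min D↑ (14 st, q0=0, F={5}): 0:a→1,6→2,d→0,s→3 1:a→1,6→2,d→1,s→4 2:a→5,6→2,d→2,s→2 3:a→6,6→2,d→3,s→3 4:a→7,6→2,d→4,s→4 5:a→5,6→5,d→5,s→5 6:a→8,6→2,d→6,s→9 7:a→10,6→11,d→7,s→7 8:a→8,6→12,d→8,s→5 9:a→10,6→2,d→9,s→9 10:a→10,6→13,d→10,s→5 11:a→5,6→11,d→5,s→11 12:a→5,6→12,d→12,s→5 13:a→5,6→13,d→5,s→5.
'6a': run [33, 13, 2] end={s30,s36} rej; 2/2 deletions ∈↓L.
'saas': run [33, 26, 23, 9, 2] end={s30,s36} ∉↓L; 4/4 deletions ∈↓L.
'asa6d': run [33, 29, 18, 11, 8, 3] end={s30,s36,s39} — reject; 5/5 del acc.
3 words, ⪯-incomp.

min(Σ*\↓L) = [6a, saas, asa6d].


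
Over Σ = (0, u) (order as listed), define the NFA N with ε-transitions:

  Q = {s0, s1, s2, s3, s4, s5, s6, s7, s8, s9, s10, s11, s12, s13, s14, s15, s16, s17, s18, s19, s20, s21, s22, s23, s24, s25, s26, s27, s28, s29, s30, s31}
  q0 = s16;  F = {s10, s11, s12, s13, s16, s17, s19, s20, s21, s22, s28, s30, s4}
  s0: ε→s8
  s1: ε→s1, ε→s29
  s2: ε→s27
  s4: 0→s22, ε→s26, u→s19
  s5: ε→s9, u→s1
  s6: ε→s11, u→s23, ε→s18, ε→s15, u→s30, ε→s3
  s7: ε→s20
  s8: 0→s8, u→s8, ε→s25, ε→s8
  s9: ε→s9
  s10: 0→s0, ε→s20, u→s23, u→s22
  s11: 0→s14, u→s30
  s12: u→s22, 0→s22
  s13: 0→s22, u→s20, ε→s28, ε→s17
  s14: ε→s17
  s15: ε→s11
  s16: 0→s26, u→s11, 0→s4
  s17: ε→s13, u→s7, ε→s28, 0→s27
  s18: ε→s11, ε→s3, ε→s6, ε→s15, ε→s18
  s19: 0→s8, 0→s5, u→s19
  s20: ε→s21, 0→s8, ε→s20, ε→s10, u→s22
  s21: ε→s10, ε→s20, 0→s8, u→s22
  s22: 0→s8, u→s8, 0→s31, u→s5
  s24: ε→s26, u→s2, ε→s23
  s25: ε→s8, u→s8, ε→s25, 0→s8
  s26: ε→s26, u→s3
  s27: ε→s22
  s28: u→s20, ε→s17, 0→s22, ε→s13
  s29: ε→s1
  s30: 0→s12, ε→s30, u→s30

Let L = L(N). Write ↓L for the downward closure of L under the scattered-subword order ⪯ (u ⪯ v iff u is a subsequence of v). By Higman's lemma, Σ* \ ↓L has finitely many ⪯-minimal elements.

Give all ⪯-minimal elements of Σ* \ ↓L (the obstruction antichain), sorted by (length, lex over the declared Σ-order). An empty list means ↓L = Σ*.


|Q|=32, |F|=13, |δ|=81 (41 ε).
min D↑ (10 st, q0=0, F={7}): 0:0→1,u→2 1:0→3,u→4 2:0→5,u→6 3:0→7,u→7 4:0→7,u→4 5:0→3,u→8 6:0→9,u→6 7:0→7,u→7 8:0→7,u→3 9:0→3,u→3 (ε-aug+det+¬).
'000': run [27, 24, 10, 3] end={s25,s31,s8} ∉↓L; 3/3 deletions ∈↓L.
'00u': run [27, 24, 10, 6] end={s1,s25,s29,s5,s8,s9} — reject; 3/3 single-dels accept.
'0u0': |S_i|=[27, 24, 16, 8] end={s0,s1,s25,s29,s31,s5,s8,s9} ∉↓L; 3/3 deletions ∈↓L.
'u0uuu': |S_i|=[27, 24, 20, 14, 9, 6] end={s1,s25,s29,s5,s8,s9} rej; 5/5 single-dels accept.
'uu0uu': run [27, 24, 17, 10, 8, 6] end={s1,s25,s29,s5,s8,s9} rej; 5/5 deletions ∈↓L.
5 minimals (antichain).

Antichain: [000, 00u, 0u0, u0uuu, uu0uu].


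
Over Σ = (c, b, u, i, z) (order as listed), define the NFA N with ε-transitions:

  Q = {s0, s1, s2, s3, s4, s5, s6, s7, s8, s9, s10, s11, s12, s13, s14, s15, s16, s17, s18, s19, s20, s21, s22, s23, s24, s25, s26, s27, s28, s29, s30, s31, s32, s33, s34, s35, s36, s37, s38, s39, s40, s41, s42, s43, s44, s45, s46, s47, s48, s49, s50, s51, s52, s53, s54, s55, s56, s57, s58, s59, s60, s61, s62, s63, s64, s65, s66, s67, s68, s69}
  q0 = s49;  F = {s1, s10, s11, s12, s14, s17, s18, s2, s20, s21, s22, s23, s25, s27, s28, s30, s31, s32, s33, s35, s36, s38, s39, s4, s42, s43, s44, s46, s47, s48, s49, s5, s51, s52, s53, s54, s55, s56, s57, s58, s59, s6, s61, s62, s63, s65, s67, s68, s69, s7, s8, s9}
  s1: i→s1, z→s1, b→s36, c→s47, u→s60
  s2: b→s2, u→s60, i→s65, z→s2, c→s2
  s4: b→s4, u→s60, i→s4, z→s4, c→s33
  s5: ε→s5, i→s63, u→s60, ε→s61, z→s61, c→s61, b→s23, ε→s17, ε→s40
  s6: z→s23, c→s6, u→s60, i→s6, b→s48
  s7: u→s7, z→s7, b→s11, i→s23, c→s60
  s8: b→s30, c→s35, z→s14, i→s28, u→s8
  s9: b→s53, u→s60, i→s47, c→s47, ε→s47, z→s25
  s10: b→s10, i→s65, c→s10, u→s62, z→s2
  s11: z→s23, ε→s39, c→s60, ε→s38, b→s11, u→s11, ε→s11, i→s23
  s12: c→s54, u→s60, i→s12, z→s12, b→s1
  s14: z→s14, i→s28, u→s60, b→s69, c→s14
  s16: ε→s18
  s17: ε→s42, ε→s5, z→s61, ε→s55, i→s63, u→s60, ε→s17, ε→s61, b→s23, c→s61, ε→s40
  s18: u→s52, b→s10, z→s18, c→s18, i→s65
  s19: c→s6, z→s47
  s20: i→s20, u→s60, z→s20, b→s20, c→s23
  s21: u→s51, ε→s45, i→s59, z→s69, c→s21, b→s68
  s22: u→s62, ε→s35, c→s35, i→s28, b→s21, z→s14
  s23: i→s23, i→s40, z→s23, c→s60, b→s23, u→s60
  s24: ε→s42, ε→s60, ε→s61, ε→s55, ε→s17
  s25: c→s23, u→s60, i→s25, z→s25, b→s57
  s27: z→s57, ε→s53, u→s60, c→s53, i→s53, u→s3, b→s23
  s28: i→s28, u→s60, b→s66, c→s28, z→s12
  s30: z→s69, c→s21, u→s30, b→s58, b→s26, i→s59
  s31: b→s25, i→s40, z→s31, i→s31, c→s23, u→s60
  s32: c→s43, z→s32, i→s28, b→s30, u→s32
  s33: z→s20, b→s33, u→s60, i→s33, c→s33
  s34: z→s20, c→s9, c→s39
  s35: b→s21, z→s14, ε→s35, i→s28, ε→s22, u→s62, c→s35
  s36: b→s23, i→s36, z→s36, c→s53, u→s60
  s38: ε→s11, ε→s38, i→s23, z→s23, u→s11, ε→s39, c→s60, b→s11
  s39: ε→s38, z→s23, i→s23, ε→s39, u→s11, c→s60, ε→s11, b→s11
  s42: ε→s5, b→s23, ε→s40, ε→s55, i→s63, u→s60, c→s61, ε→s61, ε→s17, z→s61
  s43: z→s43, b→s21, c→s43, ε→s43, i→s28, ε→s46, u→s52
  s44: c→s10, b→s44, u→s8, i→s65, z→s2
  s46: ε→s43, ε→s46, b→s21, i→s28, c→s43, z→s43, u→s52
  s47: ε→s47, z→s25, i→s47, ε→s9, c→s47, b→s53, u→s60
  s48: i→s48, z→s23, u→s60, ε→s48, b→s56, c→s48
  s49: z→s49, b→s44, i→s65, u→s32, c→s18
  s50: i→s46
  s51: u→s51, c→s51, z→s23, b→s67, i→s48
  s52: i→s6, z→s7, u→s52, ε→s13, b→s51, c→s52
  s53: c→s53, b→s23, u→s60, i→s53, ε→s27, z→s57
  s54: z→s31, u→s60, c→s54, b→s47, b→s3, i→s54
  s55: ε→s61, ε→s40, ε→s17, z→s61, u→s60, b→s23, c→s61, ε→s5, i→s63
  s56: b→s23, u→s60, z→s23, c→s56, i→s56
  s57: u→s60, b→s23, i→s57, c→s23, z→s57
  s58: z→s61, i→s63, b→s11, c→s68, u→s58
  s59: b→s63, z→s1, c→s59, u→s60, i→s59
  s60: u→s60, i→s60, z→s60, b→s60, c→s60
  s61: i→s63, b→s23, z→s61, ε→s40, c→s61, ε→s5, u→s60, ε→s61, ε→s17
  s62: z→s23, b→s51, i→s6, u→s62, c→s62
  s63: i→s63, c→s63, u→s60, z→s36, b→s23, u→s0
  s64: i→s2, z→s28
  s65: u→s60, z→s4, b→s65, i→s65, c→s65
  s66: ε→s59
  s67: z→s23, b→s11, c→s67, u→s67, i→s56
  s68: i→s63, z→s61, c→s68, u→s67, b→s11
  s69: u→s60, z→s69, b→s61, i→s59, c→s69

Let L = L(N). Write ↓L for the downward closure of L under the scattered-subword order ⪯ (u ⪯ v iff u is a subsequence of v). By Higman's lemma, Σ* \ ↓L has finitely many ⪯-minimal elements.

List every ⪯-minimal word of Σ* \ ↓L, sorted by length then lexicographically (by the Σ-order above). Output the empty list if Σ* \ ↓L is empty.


min(Σ*\↓L) = [iu, bzu, cuzc, ubbbc, izczcc].

|Q|=70, |F|=52, |δ|=333 (54 ε).
min D↑ (43 st, q0=0, F={12}): 0:c→1,b→2,u→3,i→4,z→0 1:c→1,b→5,u→6,i→4,z→1 2:c→5,b→2,u→7,i→4,z→8 3:c→9,b→10,u→3,i→11,z→3 4:c→4,b→4,u→12,i→4,z→13 5:c→5,b→5,u→14,i→4,z→8 6:c→6,b→15,u→6,i→16,z→17 7:c→18,b→10,u→7,i→11,z→19 8:c→8,b→8,u→12,i→4,z→8 9:c→9,b→20,u→6,i→11,z→9 10:c→20,b→21,u→10,i→22,z→23 11:c→11,b→22,u→12,i→11,z→24 12:c→12,b→12,u→12,i→12,z→12 13:c→25,b→13,u→12,i→13,z→13 14:c→14,b→15,u→14,i→16,z→26 15:c→15,b→27,u→15,i→28,z→26 16:c→16,b→28,u→12,i→16,z→26 17:c→12,b→29,u→17,i→26,z→17 18:c→18,b→20,u→14,i→11,z→19 19:c→19,b→23,u→12,i→11,z→19 20:c→20,b→30,u→15,i→22,z→23 21:c→30,b→29,u→21,i→31,z→32 22:c→22,b→31,u→12,i→22,z→33 23:c→23,b→32,u→12,i→22,z→23 24:c→34,b→33,u→12,i→24,z→24 25:c→25,b→25,u→12,i→25,z→35 26:c→12,b→26,u→12,i→26,z→26 27:c→27,b→29,u→27,i→36,z→26 28:c→28,b→36,u→12,i→28,z→26 29:c→12,b→29,u→29,i→26,z→26 30:c→30,b→29,u→27,i→31,z→32 31:c→31,b→26,u→12,i→31,z→37 32:c→32,b→26,u→12,i→31,z→32 33:c→38,b→37,u→12,i→33,z→33 34:c→34,b→38,u→12,i→34,z→39 35:c→26,b→35,u→12,i→35,z→35 36:c→36,b→26,u→12,i→36,z→26 37:c→40,b→26,u→12,i→37,z→37 38:c→38,b→40,u→12,i→38,z→41 39:c→26,b→41,u→12,i→39,z→39 40:c→40,b→26,u→12,i→40,z→42 41:c→26,b→42,u→12,i→41,z→41 42:c→26,b→26,u→12,i→42,z→42.
'iu': |S_i|=[60, 27, 3] end={s0,s3,s60} rej; 2/2 deletions ∈↓L.
'bzu': N↓-sim [60, 52, 32, 3] end={s0,s3,s60} rej; 3/3 single-dels accept.
'cuzc': run [60, 53, 17, 7, 1] end={s60} rej; 4/4 single-dels accept.
'ubbbc': run [60, 51, 35, 23, 6, 1] end={s60} ∉↓L; 5/5 deletions ∈↓L.
'izczcc': run [60, 27, 18, 14, 7, 3, 1] end={s60} ∉↓L; 6/6 single-dels accept.
5 obstructions.


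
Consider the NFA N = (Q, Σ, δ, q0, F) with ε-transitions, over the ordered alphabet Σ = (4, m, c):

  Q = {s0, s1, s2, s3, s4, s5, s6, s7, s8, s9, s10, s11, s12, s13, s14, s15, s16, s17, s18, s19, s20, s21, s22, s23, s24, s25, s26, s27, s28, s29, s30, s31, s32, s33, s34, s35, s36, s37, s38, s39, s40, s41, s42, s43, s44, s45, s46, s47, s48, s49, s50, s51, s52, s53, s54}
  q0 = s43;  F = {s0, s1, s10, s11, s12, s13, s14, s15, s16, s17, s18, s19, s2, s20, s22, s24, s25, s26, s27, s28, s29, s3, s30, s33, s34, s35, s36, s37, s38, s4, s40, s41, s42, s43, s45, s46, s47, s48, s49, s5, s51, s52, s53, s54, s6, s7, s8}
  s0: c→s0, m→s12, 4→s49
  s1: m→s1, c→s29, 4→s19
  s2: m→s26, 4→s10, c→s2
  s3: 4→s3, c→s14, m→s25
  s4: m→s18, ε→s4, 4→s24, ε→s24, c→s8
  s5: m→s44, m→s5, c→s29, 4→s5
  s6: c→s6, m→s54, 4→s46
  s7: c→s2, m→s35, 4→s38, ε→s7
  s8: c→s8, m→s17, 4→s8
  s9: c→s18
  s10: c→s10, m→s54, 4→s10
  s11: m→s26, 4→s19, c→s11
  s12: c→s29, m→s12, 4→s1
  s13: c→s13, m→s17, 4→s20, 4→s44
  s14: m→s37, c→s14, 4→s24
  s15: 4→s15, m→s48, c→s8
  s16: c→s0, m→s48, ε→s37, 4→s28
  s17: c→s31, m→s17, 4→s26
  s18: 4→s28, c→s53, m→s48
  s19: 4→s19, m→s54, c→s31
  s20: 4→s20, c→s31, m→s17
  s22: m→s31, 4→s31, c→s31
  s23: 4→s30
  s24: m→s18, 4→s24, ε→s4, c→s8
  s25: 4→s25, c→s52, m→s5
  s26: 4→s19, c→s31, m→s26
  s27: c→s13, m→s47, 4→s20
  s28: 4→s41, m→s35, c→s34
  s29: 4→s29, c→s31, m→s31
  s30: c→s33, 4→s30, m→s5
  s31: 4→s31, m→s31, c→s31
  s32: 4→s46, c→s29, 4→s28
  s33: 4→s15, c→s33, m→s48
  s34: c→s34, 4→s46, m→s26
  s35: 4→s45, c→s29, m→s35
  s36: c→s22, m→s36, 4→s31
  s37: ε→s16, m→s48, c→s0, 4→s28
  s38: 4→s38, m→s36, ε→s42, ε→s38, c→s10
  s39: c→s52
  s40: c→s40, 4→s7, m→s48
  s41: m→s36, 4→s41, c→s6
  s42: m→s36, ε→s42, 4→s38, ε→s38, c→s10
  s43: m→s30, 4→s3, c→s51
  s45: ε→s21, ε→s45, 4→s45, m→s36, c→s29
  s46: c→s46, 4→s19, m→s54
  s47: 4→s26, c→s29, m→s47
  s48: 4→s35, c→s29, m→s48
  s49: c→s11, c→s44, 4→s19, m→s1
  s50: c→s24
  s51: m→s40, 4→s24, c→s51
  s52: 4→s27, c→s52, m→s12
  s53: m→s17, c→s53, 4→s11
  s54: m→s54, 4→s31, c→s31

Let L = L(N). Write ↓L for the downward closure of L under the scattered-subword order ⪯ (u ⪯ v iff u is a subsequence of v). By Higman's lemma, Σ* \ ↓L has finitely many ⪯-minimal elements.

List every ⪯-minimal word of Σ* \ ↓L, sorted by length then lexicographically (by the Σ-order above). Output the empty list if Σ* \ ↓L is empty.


|Q|=55, |F|=47, |δ|=166 (12 ε).
min D↑ (45 st, q0=0, F={22}): 0:4→1,m→2,c→3 1:4→1,m→4,c→5 2:4→2,m→6,c→7 3:4→8,m→9,c→3 4:4→4,m→6,c→10 5:4→8,m→11,c→5 6:4→6,m→6,c→12 7:4→13,m→14,c→7 8:4→8,m→15,c→16 9:4→17,m→14,c→9 10:4→18,m→19,c→10 11:4→20,m→14,c→21 12:4→12,m→22,c→22 13:4→13,m→14,c→16 14:4→23,m→14,c→12 15:4→20,m→14,c→24 16:4→16,m→25,c→16 17:4→26,m→23,c→27 18:4→28,m→29,c→30 19:4→31,m→19,c→12 20:4→32,m→23,c→33 21:4→34,m→19,c→21 22:4→22,m→22,c→22 23:4→35,m→23,c→12 24:4→36,m→25,c→24 25:4→37,m→25,c→22 26:4→26,m→38,c→39 27:4→39,m→37,c→27 28:4→28,m→25,c→22 29:4→37,m→29,c→12 30:4→28,m→25,c→30 31:4→40,m→31,c→12 32:4→32,m→38,c→41 33:4→42,m→37,c→33 34:4→40,m→31,c→36 35:4→35,m→38,c→12 36:4→40,m→37,c→36 37:4→40,m→37,c→22 38:4→22,m→38,c→43 39:4→39,m→44,c→39 40:4→40,m→44,c→22 41:4→42,m→44,c→41 42:4→40,m→44,c→42 43:4→22,m→22,c→22 44:4→22,m→44,c→22 (ε-aug+det+¬).
'mmcm': run [50, 44, 17, 3, 1] end={s31} rej; 4/4 del acc.
'mmcc': run [50, 44, 17, 3, 1] end={s31} rej; 4/4 single-dels accept.
'c4cmc': run [50, 45, 36, 18, 5, 1] end={s31} rej; 5/5 del acc.
'4mc44c': run [50, 47, 34, 22, 15, 8, 1] end={s31} — reject; 6/6 del acc.
'cm44m4': N↓-sim [50, 45, 34, 24, 14, 4, 1] end={s31} — reject; 6/6 deletions ∈↓L.
5 words, ⪯-incomp.

A = [mmcm, mmcc, c4cmc, 4mc44c, cm44m4].


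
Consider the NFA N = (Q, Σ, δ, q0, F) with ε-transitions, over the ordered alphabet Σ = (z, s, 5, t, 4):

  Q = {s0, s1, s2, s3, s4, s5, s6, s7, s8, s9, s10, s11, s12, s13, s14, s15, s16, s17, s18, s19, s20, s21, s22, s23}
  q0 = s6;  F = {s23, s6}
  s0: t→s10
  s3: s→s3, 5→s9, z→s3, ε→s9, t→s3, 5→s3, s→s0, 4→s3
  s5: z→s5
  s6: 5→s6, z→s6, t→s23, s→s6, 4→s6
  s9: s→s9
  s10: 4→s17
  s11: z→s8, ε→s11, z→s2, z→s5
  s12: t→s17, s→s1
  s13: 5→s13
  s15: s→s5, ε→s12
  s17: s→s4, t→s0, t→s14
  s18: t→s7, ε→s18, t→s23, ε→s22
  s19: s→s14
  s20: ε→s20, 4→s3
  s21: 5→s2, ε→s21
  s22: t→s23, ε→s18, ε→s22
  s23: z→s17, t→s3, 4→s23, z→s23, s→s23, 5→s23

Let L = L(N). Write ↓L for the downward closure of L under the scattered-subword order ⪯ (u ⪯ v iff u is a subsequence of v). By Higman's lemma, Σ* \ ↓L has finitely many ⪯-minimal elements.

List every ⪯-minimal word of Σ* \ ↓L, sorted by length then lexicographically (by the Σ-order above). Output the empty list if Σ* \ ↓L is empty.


Antichain: [tt].

|Q|=24, |F|=2, |δ|=47 (9 ε).
min D↑ (3 st, q0=0, F={2}): 0:z→0,s→0,5→0,t→1,4→0 1:z→1,s→1,5→1,t→2,4→1 2:z→2,s→2,5→2,t→2,4→2 (ε-aug+det+¬).
'tt': N↓-sim [9, 8, 7] end={s0,s10,s14,s17,s3,s4,s9} rej; 2/2 single-dels accept.
1 words, ⪯-incomp.


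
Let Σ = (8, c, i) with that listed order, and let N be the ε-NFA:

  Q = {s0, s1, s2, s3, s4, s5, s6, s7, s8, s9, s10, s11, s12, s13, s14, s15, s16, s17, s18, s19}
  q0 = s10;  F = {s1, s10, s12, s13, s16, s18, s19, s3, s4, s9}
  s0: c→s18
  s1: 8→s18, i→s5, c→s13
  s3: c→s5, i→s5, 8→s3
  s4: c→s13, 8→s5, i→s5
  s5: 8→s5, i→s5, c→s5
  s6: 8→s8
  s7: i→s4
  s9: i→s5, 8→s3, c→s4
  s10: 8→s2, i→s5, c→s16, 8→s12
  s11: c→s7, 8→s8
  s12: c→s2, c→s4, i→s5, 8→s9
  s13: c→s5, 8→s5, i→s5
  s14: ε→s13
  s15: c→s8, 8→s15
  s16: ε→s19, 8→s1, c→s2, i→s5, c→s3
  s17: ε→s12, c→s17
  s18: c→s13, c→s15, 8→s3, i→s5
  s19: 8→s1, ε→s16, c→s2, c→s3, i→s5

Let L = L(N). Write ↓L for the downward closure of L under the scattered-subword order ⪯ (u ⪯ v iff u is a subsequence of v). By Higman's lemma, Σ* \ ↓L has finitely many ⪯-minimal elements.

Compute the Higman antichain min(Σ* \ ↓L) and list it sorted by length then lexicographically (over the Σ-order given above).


|Q|=20, |F|=10, |δ|=50 (4 ε).
min D↑ (10 st, q0=0, F={3}): 0:8→1,c→2,i→3 1:8→4,c→5,i→3 2:8→6,c→7,i→3 3:8→3,c→3,i→3 4:8→7,c→5,i→3 5:8→3,c→8,i→3 6:8→9,c→8,i→3 7:8→7,c→3,i→3 8:8→3,c→3,i→3 9:8→7,c→8,i→3 [Hopcroft].
'i': run [14, 1] end={s5} — reject; 1/1 del acc.
'8c8': run [14, 11, 6, 3] end={s15,s5,s8} — reject; 3/3 del acc.
'ccc': |S_i|=[14, 11, 6, 2] end={s5,s8} ∉↓L; 3/3 single-dels accept.
'888c': |S_i|=[14, 11, 8, 4, 2] end={s5,s8} rej; 4/4 deletions ∈↓L.
4 words, ⪯-incomp.

A = [i, 8c8, ccc, 888c].


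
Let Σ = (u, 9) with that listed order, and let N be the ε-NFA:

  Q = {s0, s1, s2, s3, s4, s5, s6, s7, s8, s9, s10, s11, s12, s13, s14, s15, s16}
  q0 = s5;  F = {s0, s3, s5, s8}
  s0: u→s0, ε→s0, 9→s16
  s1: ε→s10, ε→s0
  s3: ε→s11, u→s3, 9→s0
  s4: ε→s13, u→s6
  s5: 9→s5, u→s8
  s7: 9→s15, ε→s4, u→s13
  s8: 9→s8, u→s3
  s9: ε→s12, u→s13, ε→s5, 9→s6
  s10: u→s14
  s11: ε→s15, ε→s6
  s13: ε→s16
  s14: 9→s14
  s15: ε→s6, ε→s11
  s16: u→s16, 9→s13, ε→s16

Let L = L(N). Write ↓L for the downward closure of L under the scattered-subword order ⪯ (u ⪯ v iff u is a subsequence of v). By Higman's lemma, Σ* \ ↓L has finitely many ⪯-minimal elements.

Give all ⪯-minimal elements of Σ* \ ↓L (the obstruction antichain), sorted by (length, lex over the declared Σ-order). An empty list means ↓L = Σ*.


|Q|=17, |F|=4, |δ|=31 (14 ε).
min D↑ (5 st, q0=0, F={4}): 0:u→1,9→0 1:u→2,9→1 2:u→2,9→3 3:u→3,9→4 4:u→4,9→4 (ε-aug+det+¬).
'uu99': N↓-sim [9, 8, 7, 3, 2] end={s13,s16} rej; 4/4 deletions ∈↓L.
1 words, ⪯-incomp.

A = [uu99].


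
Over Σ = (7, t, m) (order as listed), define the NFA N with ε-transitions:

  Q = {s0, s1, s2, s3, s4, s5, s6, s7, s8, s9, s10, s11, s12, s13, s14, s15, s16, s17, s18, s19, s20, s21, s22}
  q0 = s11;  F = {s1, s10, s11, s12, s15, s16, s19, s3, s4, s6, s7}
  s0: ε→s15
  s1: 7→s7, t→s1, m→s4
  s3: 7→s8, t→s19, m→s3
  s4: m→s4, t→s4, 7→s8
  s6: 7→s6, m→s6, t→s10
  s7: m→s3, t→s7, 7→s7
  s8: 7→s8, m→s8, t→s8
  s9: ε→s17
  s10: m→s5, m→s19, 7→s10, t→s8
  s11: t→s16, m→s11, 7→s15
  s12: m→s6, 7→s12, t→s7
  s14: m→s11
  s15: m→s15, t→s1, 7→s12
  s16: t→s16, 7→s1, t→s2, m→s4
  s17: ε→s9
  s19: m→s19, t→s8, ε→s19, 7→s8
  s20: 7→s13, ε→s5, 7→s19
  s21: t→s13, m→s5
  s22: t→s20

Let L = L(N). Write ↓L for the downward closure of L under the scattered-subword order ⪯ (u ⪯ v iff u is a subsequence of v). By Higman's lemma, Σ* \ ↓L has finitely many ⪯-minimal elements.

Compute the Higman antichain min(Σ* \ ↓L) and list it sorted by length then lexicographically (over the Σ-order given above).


Antichain: [tm7, 77mtt].

|Q|=23, |F|=11, |δ|=49 (5 ε).
min D↑ (12 st, q0=0, F={8}): 0:7→1,t→2,m→0 1:7→3,t→4,m→1 2:7→4,t→2,m→5 3:7→3,t→6,m→7 4:7→6,t→4,m→5 5:7→8,t→5,m→5 6:7→6,t→6,m→9 7:7→7,t→10,m→7 8:7→8,t→8,m→8 9:7→8,t→11,m→9 10:7→10,t→8,m→11 11:7→8,t→8,m→11 (ε-aug+det+¬).
'tm7': run [14, 10, 5, 1] end={s8} ∉↓L; 3/3 single-dels accept.
'77mtt': run [14, 11, 8, 6, 4, 1] end={s8} — reject; 5/5 del acc.
2 obstructions.


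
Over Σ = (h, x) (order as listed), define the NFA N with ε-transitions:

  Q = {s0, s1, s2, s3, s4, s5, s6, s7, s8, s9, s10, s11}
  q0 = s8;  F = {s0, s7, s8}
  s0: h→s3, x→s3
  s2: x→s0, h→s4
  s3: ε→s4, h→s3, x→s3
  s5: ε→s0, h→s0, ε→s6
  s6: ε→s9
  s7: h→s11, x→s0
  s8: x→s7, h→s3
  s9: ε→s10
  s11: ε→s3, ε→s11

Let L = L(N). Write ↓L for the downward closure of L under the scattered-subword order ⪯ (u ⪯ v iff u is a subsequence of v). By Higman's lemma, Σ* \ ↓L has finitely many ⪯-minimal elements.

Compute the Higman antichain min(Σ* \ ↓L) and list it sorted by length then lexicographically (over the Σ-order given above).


min(Σ*\↓L) = [h, xxx].

|Q|=12, |F|=3, |δ|=18 (7 ε).
min D↑ (4 st, q0=0, F={1}): 0:h→1,x→2 1:h→1,x→1 2:h→1,x→3 3:h→1,x→1.
'h': |S_i|=[6, 3] end={s11,s3,s4} — reject; 1/1 del acc.
'xxx': |S_i|=[6, 5, 3, 2] end={s3,s4} ∉↓L; 3/3 del acc.
2 obstructions.


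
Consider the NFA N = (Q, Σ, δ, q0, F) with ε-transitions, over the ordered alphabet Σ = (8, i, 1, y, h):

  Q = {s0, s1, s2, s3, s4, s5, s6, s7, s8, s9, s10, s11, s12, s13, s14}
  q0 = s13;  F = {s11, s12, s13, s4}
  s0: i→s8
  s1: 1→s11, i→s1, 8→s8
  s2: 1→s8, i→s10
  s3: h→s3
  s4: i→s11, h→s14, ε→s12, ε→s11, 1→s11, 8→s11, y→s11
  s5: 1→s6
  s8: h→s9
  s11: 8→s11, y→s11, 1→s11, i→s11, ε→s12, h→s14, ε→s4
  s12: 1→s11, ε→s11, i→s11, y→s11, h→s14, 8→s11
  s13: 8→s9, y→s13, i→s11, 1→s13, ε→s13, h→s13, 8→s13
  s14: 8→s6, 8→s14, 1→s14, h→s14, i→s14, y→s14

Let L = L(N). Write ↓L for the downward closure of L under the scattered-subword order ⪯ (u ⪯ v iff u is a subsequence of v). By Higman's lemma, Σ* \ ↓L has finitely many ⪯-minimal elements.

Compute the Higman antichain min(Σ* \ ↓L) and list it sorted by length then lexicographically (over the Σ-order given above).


|Q|=15, |F|=4, |δ|=42 (6 ε).
min D↑ (3 st, q0=0, F={2}): 0:8→0,i→1,1→0,y→0,h→0 1:8→1,i→1,1→1,y→1,h→2 2:8→2,i→2,1→2,y→2,h→2.
'ih': run [7, 5, 2] end={s14,s6} ∉↓L; 2/2 del acc.
1 minimals (antichain).

min(Σ*\↓L) = [ih].


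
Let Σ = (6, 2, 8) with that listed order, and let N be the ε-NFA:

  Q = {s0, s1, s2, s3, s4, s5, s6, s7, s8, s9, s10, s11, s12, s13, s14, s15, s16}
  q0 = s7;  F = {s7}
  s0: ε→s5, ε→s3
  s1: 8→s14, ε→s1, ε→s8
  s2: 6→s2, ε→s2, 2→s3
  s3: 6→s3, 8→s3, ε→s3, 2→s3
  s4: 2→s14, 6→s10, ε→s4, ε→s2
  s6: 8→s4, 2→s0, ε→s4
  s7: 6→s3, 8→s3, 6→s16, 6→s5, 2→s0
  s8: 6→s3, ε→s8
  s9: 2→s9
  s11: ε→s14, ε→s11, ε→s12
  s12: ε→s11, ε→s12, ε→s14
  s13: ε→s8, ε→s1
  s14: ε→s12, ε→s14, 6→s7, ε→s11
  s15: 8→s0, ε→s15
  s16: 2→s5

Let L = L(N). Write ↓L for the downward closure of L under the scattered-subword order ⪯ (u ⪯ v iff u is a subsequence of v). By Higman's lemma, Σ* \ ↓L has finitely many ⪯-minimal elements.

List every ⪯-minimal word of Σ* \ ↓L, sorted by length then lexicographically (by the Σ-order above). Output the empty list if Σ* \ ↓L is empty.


Antichain: [6, 2, 8].

|Q|=17, |F|=1, |δ|=42 (22 ε).
min D↑ (2 st, q0=0, F={1}): 0:6→1,2→1,8→1 1:6→1,2→1,8→1.
'6': N↓-sim [5, 3] end={s16,s3,s5} rej; 1/1 single-dels accept.
'2': |S_i|=[5, 3] end={s0,s3,s5} — reject; 1/1 deletions ∈↓L.
'8': N↓-sim [5, 1] end={s3} — reject; 1/1 del acc.
3 words, ⪯-incomp.


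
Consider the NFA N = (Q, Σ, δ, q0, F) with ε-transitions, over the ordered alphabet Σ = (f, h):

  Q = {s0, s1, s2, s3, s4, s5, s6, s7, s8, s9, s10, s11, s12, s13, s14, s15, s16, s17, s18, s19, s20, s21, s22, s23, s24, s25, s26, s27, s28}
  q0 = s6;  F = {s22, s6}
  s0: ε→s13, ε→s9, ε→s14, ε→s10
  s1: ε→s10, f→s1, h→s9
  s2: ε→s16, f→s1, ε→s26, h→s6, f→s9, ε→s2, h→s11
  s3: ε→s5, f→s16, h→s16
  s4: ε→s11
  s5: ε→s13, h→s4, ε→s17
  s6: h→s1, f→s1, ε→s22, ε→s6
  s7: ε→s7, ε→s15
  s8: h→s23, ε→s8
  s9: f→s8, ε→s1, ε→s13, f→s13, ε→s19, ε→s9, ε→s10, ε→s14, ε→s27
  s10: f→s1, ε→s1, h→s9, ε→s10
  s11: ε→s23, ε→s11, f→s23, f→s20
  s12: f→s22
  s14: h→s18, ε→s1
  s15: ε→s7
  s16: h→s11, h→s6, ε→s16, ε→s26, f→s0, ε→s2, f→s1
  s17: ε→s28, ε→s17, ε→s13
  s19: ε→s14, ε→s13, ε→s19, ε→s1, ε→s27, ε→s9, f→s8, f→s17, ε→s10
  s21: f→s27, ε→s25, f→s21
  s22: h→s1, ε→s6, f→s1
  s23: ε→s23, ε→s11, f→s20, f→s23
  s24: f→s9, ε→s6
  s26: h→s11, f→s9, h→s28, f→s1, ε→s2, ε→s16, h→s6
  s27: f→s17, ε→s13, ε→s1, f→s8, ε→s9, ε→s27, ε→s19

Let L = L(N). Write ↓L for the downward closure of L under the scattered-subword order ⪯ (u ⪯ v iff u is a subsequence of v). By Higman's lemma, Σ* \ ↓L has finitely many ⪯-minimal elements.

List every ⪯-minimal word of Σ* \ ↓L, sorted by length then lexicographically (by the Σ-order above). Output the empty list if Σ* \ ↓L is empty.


Antichain: [f, h].

|Q|=29, |F|=2, |δ|=95 (55 ε).
min D↑ (2 st, q0=0, F={1}): 0:f→1,h→1 1:f→1,h→1 [Hopcroft].
'f': run [16, 14] end={s1,s10,s11,s13,s14,s17,s18,s19,s20,s23,s27,s28,…} — reject; 1/1 deletions ∈↓L.
'h': run [16, 14] end={s1,s10,s11,s13,s14,s17,s18,s19,s20,s23,s27,s28,…} rej; 1/1 del acc.
2 obstructions.


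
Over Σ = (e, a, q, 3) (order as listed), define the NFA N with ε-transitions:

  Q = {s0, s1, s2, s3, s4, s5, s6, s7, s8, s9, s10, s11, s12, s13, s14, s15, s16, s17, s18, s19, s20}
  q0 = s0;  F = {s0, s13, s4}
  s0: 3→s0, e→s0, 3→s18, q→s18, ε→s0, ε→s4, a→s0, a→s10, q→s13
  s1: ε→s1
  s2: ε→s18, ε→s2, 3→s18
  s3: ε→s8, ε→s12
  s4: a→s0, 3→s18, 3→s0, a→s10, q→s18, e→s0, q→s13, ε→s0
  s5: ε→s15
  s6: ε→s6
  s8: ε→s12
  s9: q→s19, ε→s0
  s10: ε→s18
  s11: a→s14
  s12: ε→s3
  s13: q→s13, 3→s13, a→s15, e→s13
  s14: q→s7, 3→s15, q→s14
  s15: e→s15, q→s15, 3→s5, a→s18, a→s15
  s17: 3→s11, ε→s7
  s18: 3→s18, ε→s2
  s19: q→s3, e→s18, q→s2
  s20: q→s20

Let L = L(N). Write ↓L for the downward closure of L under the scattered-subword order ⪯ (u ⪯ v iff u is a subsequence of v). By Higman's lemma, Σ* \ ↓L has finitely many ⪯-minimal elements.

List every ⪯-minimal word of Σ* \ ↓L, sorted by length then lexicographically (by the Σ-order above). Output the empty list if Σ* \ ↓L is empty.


|Q|=21, |F|=3, |δ|=51 (16 ε).
min D↑ (3 st, q0=0, F={2}): 0:e→0,a→0,q→1,3→0 1:e→1,a→2,q→1,3→1 2:e→2,a→2,q→2,3→2 (ε-aug+det+¬).
'qa': |S_i|=[8, 5, 4] end={s15,s18,s2,s5} — reject; 2/2 del acc.
1 minimals (antichain).

Antichain: [qa].
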